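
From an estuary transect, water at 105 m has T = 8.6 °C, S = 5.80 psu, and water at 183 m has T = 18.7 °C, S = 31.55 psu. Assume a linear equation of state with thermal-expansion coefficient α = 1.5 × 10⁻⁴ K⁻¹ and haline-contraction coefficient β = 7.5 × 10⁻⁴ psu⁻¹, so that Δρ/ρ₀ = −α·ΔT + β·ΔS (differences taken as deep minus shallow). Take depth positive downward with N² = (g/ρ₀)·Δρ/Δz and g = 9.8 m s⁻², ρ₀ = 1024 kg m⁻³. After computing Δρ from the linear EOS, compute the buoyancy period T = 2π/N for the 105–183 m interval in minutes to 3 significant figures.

ΔT = +10.1 K, ΔS = +25.75 psu (deep − shallow).
Δρ/ρ₀ = −αΔT + βΔS = -1.515 × 10⁻³ + 0.0193125 = 0.0177975, so Δρ ≈ 18.22 kg m⁻³.
N² = (g/ρ₀)·Δρ/Δz = g·(Δρ/ρ₀)/Δz = 9.8 × 0.0177975 / 78 = 2.2361 × 10⁻³ s⁻².
N = √(2.2361 × 10⁻³) = 0.047287 rad s⁻¹ → T = 2π/N = 132.87 s = 2.2145 min ≈ 2.21 min.

2.21 min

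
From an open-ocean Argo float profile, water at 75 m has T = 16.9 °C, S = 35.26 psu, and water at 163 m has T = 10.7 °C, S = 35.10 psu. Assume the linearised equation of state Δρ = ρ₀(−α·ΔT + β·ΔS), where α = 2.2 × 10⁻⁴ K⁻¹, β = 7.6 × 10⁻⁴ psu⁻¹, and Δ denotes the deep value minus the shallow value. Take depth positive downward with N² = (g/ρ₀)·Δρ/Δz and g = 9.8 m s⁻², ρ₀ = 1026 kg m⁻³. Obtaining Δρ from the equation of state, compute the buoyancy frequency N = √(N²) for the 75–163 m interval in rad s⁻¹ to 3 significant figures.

ΔT = -6.2 K, ΔS = -0.16 psu (deep − shallow).
Δρ/ρ₀ = −αΔT + βΔS = 1.364 × 10⁻³ − 1.216 × 10⁻⁴ = 1.2424 × 10⁻³, so Δρ ≈ 1.275 kg m⁻³.
N² = (g/ρ₀)·Δρ/Δz = g·(Δρ/ρ₀)/Δz = 9.8 × 1.2424 × 10⁻³ / 88 = 1.3836 × 10⁻⁴ s⁻².
N = √(1.3836 × 10⁻⁴) = 0.011763 rad s⁻¹ ≈ 0.0118 rad s⁻¹.

0.0118 rad s⁻¹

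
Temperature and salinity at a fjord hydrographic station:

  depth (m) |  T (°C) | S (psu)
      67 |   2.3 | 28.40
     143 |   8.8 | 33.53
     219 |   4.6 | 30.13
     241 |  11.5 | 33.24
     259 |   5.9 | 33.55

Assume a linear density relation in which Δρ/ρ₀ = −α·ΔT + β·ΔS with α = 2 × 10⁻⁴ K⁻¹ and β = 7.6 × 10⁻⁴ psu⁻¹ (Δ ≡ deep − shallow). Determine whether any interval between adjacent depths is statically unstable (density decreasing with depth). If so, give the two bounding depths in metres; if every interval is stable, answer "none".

Evaluate Δρ/ρ₀ = −αΔT + βΔS across each adjacent pair:
  67–143 m: −αΔT+βΔS = −(2 × 10⁻⁴)(+6.5)+(7.6 × 10⁻⁴)(+5.13) = 2.6 × 10⁻³ → stable
  143–219 m: −αΔT+βΔS = −(2 × 10⁻⁴)(-4.2)+(7.6 × 10⁻⁴)(-3.40) = -1.7 × 10⁻³ → UNSTABLE
  219–241 m: −αΔT+βΔS = −(2 × 10⁻⁴)(+6.9)+(7.6 × 10⁻⁴)(+3.11) = 9.8 × 10⁻⁴ → stable
  241–259 m: −αΔT+βΔS = −(2 × 10⁻⁴)(-5.6)+(7.6 × 10⁻⁴)(+0.31) = 1.4 × 10⁻³ → stable
The 143–219 m interval has Δρ < 0: lighter water underlies denser water.

143–219 m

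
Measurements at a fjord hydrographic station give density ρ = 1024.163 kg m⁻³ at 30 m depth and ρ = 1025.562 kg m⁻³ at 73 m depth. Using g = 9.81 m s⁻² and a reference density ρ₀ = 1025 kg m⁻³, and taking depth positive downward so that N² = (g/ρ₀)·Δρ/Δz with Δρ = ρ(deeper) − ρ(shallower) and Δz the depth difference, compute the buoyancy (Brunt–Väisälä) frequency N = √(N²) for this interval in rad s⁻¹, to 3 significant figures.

Δρ = 1025.562 − 1024.163 = 1.399 kg m⁻³ over Δz = 73 − 30 = 43 m.
N² = (9.81/1025) × (1.399/43) = 3.1138 × 10⁻⁴ s⁻².
N = √(3.1138 × 10⁻⁴) = 0.017646 rad s⁻¹ ≈ 0.0176 rad s⁻¹.

0.0176 rad s⁻¹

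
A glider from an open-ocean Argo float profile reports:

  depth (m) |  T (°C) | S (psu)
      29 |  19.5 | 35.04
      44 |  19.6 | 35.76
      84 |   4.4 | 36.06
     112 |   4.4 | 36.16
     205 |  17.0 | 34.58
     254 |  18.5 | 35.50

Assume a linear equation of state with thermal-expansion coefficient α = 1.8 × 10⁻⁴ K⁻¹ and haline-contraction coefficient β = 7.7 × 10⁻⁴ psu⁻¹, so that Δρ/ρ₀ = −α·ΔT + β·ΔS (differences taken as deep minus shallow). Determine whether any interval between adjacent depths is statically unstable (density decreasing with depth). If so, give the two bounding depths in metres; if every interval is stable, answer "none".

Evaluate Δρ/ρ₀ = −αΔT + βΔS across each adjacent pair:
  29–44 m: −αΔT+βΔS = −(1.8 × 10⁻⁴)(+0.1)+(7.7 × 10⁻⁴)(+0.72) = 5.4 × 10⁻⁴ → stable
  44–84 m: −αΔT+βΔS = −(1.8 × 10⁻⁴)(-15.2)+(7.7 × 10⁻⁴)(+0.30) = 3.0 × 10⁻³ → stable
  84–112 m: −αΔT+βΔS = −(1.8 × 10⁻⁴)(+0.0)+(7.7 × 10⁻⁴)(+0.10) = 7.7 × 10⁻⁵ → stable
  112–205 m: −αΔT+βΔS = −(1.8 × 10⁻⁴)(+12.6)+(7.7 × 10⁻⁴)(-1.58) = -3.5 × 10⁻³ → UNSTABLE
  205–254 m: −αΔT+βΔS = −(1.8 × 10⁻⁴)(+1.5)+(7.7 × 10⁻⁴)(+0.92) = 4.4 × 10⁻⁴ → stable
The 112–205 m interval has Δρ < 0: lighter water underlies denser water.

112–205 m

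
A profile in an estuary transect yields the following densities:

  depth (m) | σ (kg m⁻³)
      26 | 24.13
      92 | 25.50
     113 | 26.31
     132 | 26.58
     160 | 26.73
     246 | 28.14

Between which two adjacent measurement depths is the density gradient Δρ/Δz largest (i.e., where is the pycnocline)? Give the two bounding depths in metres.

Compute the density gradient over each adjacent pair:
  26–92 m: Δρ/Δz = 1.37/66 = 0.021 kg m⁻⁴
  92–113 m: Δρ/Δz = 0.81/21 = 0.039 kg m⁻⁴
  113–132 m: Δρ/Δz = 0.27/19 = 0.014 kg m⁻⁴
  132–160 m: Δρ/Δz = 0.15/28 = 5.4 × 10⁻³ kg m⁻⁴
  160–246 m: Δρ/Δz = 1.41/86 = 0.016 kg m⁻⁴
The largest gradient is in the 92–113 m interval — the pycnocline.

92–113 m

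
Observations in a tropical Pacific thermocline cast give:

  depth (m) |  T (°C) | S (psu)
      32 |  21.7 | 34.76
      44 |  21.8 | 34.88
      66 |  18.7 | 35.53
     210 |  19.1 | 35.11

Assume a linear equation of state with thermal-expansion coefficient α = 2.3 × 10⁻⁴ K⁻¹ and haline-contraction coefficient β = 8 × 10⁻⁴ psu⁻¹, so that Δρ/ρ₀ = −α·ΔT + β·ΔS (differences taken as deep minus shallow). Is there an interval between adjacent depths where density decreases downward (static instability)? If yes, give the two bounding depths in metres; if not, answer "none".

66–210 m

Evaluate Δρ/ρ₀ = −αΔT + βΔS across each adjacent pair:
  32–44 m: −αΔT+βΔS = −(2.3 × 10⁻⁴)(+0.1)+(8 × 10⁻⁴)(+0.12) = 7.3 × 10⁻⁵ → stable
  44–66 m: −αΔT+βΔS = −(2.3 × 10⁻⁴)(-3.1)+(8 × 10⁻⁴)(+0.65) = 1.2 × 10⁻³ → stable
  66–210 m: −αΔT+βΔS = −(2.3 × 10⁻⁴)(+0.4)+(8 × 10⁻⁴)(-0.42) = -4.3 × 10⁻⁴ → UNSTABLE
The 66–210 m interval has Δρ < 0: lighter water underlies denser water.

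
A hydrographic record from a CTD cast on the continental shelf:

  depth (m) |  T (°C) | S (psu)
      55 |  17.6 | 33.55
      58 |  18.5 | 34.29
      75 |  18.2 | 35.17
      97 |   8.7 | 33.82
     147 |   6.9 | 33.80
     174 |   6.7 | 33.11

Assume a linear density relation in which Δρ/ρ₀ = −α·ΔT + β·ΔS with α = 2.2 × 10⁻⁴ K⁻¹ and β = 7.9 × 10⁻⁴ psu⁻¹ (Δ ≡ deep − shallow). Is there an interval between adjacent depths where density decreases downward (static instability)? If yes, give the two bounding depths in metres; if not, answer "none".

147–174 m

Evaluate Δρ/ρ₀ = −αΔT + βΔS across each adjacent pair:
  55–58 m: −αΔT+βΔS = −(2.2 × 10⁻⁴)(+0.9)+(7.9 × 10⁻⁴)(+0.74) = 3.9 × 10⁻⁴ → stable
  58–75 m: −αΔT+βΔS = −(2.2 × 10⁻⁴)(-0.3)+(7.9 × 10⁻⁴)(+0.88) = 7.6 × 10⁻⁴ → stable
  75–97 m: −αΔT+βΔS = −(2.2 × 10⁻⁴)(-9.5)+(7.9 × 10⁻⁴)(-1.35) = 1.0 × 10⁻³ → stable
  97–147 m: −αΔT+βΔS = −(2.2 × 10⁻⁴)(-1.8)+(7.9 × 10⁻⁴)(-0.02) = 3.8 × 10⁻⁴ → stable
  147–174 m: −αΔT+βΔS = −(2.2 × 10⁻⁴)(-0.2)+(7.9 × 10⁻⁴)(-0.69) = -5.0 × 10⁻⁴ → UNSTABLE
The 147–174 m interval has Δρ < 0: lighter water underlies denser water.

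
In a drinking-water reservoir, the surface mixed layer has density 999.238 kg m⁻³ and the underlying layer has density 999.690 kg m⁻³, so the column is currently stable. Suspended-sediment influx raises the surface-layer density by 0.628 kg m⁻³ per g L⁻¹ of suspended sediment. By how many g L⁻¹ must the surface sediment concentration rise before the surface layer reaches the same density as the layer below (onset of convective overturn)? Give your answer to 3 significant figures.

0.720 g L⁻¹

Density deficit of the surface layer: 999.690 − 999.238 = 0.452 kg m⁻³.
Required change = 0.452 / 0.628 = 0.720 g L⁻¹.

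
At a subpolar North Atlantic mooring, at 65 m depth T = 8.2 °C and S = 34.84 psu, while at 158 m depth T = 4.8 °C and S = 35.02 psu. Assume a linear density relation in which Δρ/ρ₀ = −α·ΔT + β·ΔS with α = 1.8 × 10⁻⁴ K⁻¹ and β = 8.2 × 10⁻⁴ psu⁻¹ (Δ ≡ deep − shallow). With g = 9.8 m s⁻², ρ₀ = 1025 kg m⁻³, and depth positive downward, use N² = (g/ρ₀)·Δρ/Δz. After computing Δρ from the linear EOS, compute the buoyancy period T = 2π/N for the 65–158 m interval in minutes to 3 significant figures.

ΔT = -3.4 K, ΔS = +0.18 psu (deep − shallow).
Δρ/ρ₀ = −αΔT + βΔS = 6.12 × 10⁻⁴ + 1.476 × 10⁻⁴ = 7.596 × 10⁻⁴, so Δρ ≈ 0.7786 kg m⁻³.
N² = (g/ρ₀)·Δρ/Δz = g·(Δρ/ρ₀)/Δz = 9.8 × 7.596 × 10⁻⁴ / 93 = 8.0044 × 10⁻⁵ s⁻².
N = √(8.0044 × 10⁻⁵) = 8.9467 × 10⁻³ rad s⁻¹ → T = 2π/N = 702.29 s = 11.705 min ≈ 11.7 min.

11.7 min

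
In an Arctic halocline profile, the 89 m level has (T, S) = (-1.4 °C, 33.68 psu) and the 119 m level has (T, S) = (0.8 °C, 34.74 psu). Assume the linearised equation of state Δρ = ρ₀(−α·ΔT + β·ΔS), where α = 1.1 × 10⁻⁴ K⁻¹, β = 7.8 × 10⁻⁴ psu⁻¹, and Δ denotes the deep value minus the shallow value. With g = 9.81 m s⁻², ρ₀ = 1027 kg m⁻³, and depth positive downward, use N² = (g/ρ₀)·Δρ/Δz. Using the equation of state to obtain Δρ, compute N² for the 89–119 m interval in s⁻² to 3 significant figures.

1.91 × 10⁻⁴ s⁻²

ΔT = +2.2 K, ΔS = +1.06 psu (deep − shallow).
Δρ/ρ₀ = −αΔT + βΔS = -2.42 × 10⁻⁴ + 8.268 × 10⁻⁴ = 5.848 × 10⁻⁴, so Δρ ≈ 0.6006 kg m⁻³.
N² = (g/ρ₀)·Δρ/Δz = g·(Δρ/ρ₀)/Δz = 9.81 × 5.848 × 10⁻⁴ / 30 = 1.9123 × 10⁻⁴ s⁻² ≈ 1.91 × 10⁻⁴ s⁻².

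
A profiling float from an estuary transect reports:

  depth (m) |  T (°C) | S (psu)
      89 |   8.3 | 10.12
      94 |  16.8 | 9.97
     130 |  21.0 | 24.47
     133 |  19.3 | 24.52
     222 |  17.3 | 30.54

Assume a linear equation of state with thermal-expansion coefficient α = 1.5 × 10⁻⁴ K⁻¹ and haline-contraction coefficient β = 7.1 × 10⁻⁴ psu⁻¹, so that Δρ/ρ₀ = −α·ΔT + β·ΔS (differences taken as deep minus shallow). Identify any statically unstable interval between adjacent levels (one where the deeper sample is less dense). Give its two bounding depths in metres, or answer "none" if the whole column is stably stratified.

Evaluate Δρ/ρ₀ = −αΔT + βΔS across each adjacent pair:
  89–94 m: −αΔT+βΔS = −(1.5 × 10⁻⁴)(+8.5)+(7.1 × 10⁻⁴)(-0.15) = -1.4 × 10⁻³ → UNSTABLE
  94–130 m: −αΔT+βΔS = −(1.5 × 10⁻⁴)(+4.2)+(7.1 × 10⁻⁴)(+14.50) = 9.7 × 10⁻³ → stable
  130–133 m: −αΔT+βΔS = −(1.5 × 10⁻⁴)(-1.7)+(7.1 × 10⁻⁴)(+0.05) = 2.9 × 10⁻⁴ → stable
  133–222 m: −αΔT+βΔS = −(1.5 × 10⁻⁴)(-2.0)+(7.1 × 10⁻⁴)(+6.02) = 4.6 × 10⁻³ → stable
The 89–94 m interval has Δρ < 0: lighter water underlies denser water.

89–94 m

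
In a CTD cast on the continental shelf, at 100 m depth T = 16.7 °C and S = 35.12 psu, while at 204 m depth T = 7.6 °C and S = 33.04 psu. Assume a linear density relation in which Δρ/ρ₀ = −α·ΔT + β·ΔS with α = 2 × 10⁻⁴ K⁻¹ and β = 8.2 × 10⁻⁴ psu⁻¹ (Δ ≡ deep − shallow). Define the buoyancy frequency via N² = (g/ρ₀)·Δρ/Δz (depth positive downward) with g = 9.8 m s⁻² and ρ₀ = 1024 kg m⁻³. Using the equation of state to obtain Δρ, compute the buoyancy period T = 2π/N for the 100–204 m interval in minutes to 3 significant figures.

31.9 min

ΔT = -9.1 K, ΔS = -2.08 psu (deep − shallow).
Δρ/ρ₀ = −αΔT + βΔS = 1.82 × 10⁻³ − 1.7056 × 10⁻³ = 1.144 × 10⁻⁴, so Δρ ≈ 0.1171 kg m⁻³.
N² = (g/ρ₀)·Δρ/Δz = g·(Δρ/ρ₀)/Δz = 9.8 × 1.144 × 10⁻⁴ / 104 = 1.0780 × 10⁻⁵ s⁻².
N = √(1.0780 × 10⁻⁵) = 3.2833 × 10⁻³ rad s⁻¹ → T = 2π/N = 1.9137 × 10³ s = 31.895 min ≈ 31.9 min.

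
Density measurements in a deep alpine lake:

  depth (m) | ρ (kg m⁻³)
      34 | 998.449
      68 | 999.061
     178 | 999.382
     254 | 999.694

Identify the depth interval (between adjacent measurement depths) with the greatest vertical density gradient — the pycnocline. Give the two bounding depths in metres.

34–68 m

Compute the density gradient over each adjacent pair:
  34–68 m: Δρ/Δz = 0.612/34 = 0.018 kg m⁻⁴
  68–178 m: Δρ/Δz = 0.321/110 = 2.9 × 10⁻³ kg m⁻⁴
  178–254 m: Δρ/Δz = 0.312/76 = 4.1 × 10⁻³ kg m⁻⁴
The largest gradient is in the 34–68 m interval — the pycnocline.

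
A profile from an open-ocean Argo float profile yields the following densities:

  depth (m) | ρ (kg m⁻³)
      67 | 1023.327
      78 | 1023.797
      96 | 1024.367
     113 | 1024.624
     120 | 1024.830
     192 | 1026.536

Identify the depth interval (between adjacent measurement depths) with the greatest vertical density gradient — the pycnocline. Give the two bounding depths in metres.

Compute the density gradient over each adjacent pair:
  67–78 m: Δρ/Δz = 0.470/11 = 0.043 kg m⁻⁴
  78–96 m: Δρ/Δz = 0.570/18 = 0.032 kg m⁻⁴
  96–113 m: Δρ/Δz = 0.257/17 = 0.015 kg m⁻⁴
  113–120 m: Δρ/Δz = 0.206/7 = 0.029 kg m⁻⁴
  120–192 m: Δρ/Δz = 1.706/72 = 0.024 kg m⁻⁴
The largest gradient is in the 67–78 m interval — the pycnocline.

67–78 m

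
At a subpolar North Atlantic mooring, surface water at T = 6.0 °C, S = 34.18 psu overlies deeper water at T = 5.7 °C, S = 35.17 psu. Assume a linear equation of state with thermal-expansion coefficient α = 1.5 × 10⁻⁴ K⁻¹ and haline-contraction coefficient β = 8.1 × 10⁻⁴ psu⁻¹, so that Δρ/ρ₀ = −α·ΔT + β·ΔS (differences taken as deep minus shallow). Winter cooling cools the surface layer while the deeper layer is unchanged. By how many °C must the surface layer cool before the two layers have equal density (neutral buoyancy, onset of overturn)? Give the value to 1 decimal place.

Neutral buoyancy requires Δρ = 0, i.e. −α(T_deep − T_surf′) + β(S_deep − S_surf) = 0.
T_surf′ = T_deep − (β/α)·ΔS = 5.7 − (8.1 × 10⁻⁴/1.5 × 10⁻⁴)·(+0.99) = 0.354 °C.
Cooling required: 6.0 − (0.354) = 5.646 °C.

5.6 °C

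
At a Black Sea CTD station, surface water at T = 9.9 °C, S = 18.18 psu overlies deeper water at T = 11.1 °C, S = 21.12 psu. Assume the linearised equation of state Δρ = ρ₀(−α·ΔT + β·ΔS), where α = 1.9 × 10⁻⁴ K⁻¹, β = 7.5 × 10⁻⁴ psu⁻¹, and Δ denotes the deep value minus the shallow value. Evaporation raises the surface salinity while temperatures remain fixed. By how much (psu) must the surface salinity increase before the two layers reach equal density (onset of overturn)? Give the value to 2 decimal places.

Neutral buoyancy requires −α(T_deep − T_surf) + β(S_deep − S_surf′) = 0.
S_surf′ = S_deep − (α/β)·ΔT = 21.12 − (1.9 × 10⁻⁴/7.5 × 10⁻⁴)·(+1.2) = 20.8160 psu.
Increase required: 20.8160 − 18.18 = 2.6360 psu.

2.64 psu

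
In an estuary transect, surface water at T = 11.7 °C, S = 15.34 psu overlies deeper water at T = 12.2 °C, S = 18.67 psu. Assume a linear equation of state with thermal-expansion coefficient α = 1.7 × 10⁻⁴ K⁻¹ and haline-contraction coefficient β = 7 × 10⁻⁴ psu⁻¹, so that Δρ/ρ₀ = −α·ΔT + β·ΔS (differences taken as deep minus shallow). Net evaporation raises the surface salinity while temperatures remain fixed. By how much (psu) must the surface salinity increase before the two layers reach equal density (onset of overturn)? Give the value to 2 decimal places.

Neutral buoyancy requires −α(T_deep − T_surf) + β(S_deep − S_surf′) = 0.
S_surf′ = S_deep − (α/β)·ΔT = 18.67 − (1.7 × 10⁻⁴/7 × 10⁻⁴)·(+0.5) = 18.5486 psu.
Increase required: 18.5486 − 15.34 = 3.2086 psu.

3.21 psu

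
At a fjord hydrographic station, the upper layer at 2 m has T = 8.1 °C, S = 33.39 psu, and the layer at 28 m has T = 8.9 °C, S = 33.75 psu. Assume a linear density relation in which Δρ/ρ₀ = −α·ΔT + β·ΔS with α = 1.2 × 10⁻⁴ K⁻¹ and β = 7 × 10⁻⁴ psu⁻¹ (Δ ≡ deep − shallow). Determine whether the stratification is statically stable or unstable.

ΔT = 8.9 − 8.1 = +0.8 K and ΔS = 33.75 − 33.39 = +0.36 psu (deep − shallow).
−αΔT = -9.60 × 10⁻⁵; βΔS = 2.52 × 10⁻⁴; sum Δρ/ρ₀ = 1.56 × 10⁻⁴.
Δρ/ρ₀ > 0, so Δρ > 0: deeper water is denser → statically stable.

stable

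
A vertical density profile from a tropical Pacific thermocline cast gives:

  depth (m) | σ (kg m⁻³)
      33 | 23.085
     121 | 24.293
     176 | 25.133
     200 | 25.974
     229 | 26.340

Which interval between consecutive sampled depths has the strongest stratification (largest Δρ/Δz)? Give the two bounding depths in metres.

176–200 m

Compute the density gradient over each adjacent pair:
  33–121 m: Δρ/Δz = 1.208/88 = 0.014 kg m⁻⁴
  121–176 m: Δρ/Δz = 0.840/55 = 0.015 kg m⁻⁴
  176–200 m: Δρ/Δz = 0.841/24 = 0.035 kg m⁻⁴
  200–229 m: Δρ/Δz = 0.366/29 = 0.013 kg m⁻⁴
The largest gradient is in the 176–200 m interval — the pycnocline.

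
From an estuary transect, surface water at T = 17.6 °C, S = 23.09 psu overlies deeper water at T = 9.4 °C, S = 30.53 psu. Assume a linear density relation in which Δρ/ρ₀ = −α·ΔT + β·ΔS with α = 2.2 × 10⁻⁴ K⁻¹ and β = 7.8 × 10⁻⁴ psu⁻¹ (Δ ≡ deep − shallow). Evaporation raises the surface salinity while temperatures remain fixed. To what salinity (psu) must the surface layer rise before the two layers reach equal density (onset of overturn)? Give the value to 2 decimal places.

Neutral buoyancy requires −α(T_deep − T_surf) + β(S_deep − S_surf′) = 0.
S_surf′ = S_deep − (α/β)·ΔT = 30.53 − (2.2 × 10⁻⁴/7.8 × 10⁻⁴)·(-8.2) = 32.8428 psu.
Increase required: 32.8428 − 23.09 = 9.7528 psu.

32.84 psu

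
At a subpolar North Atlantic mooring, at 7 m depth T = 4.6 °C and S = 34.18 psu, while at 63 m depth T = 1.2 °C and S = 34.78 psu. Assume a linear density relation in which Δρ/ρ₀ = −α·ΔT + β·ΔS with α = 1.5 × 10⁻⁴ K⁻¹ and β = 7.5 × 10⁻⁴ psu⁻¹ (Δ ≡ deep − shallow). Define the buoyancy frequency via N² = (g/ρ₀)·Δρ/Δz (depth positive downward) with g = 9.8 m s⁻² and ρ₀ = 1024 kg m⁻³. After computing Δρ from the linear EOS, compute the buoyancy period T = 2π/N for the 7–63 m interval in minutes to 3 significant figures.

8.08 min

ΔT = -3.4 K, ΔS = +0.60 psu (deep − shallow).
Δρ/ρ₀ = −αΔT + βΔS = 5.10 × 10⁻⁴ + 4.50 × 10⁻⁴ = 9.60 × 10⁻⁴, so Δρ ≈ 0.9830 kg m⁻³.
N² = (g/ρ₀)·Δρ/Δz = g·(Δρ/ρ₀)/Δz = 9.8 × 9.60 × 10⁻⁴ / 56 = 1.6800 × 10⁻⁴ s⁻².
N = √(1.6800 × 10⁻⁴) = 0.012961 rad s⁻¹ → T = 2π/N = 484.78 s = 8.0797 min ≈ 8.08 min.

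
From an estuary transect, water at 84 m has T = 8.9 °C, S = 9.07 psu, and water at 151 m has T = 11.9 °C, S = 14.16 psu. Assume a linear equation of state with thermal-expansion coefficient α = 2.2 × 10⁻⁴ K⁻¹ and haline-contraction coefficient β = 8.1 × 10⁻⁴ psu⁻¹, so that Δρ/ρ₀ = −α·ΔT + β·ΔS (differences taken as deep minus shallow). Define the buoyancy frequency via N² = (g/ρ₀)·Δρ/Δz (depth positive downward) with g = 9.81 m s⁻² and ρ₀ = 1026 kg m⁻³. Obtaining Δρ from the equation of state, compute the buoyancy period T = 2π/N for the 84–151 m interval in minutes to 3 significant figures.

ΔT = +3.0 K, ΔS = +5.09 psu (deep − shallow).
Δρ/ρ₀ = −αΔT + βΔS = -6.60 × 10⁻⁴ + 4.1229 × 10⁻³ = 3.4629 × 10⁻³, so Δρ ≈ 3.553 kg m⁻³.
N² = (g/ρ₀)·Δρ/Δz = g·(Δρ/ρ₀)/Δz = 9.81 × 3.4629 × 10⁻³ / 67 = 5.0703 × 10⁻⁴ s⁻².
N = √(5.0703 × 10⁻⁴) = 0.022517 rad s⁻¹ → T = 2π/N = 279.04 s = 4.6507 min ≈ 4.65 min.

4.65 min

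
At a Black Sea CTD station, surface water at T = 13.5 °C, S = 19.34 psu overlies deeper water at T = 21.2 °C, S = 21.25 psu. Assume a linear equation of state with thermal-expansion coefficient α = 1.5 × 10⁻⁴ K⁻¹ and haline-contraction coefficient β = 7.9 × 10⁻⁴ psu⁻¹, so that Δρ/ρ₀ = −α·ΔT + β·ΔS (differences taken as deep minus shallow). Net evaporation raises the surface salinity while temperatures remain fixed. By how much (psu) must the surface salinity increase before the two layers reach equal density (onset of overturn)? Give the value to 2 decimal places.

0.45 psu

Neutral buoyancy requires −α(T_deep − T_surf) + β(S_deep − S_surf′) = 0.
S_surf′ = S_deep − (α/β)·ΔT = 21.25 − (1.5 × 10⁻⁴/7.9 × 10⁻⁴)·(+7.7) = 19.7880 psu.
Increase required: 19.7880 − 19.34 = 0.4480 psu.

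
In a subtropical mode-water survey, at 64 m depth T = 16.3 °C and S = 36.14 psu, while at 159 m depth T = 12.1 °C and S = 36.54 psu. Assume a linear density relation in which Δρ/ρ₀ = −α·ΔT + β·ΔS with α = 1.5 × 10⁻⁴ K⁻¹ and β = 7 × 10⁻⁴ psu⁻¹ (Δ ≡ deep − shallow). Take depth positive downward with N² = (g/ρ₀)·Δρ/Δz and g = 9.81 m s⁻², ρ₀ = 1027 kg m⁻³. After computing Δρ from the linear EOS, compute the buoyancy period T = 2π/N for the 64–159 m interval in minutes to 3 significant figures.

ΔT = -4.2 K, ΔS = +0.40 psu (deep − shallow).
Δρ/ρ₀ = −αΔT + βΔS = 6.30 × 10⁻⁴ + 2.80 × 10⁻⁴ = 9.10 × 10⁻⁴, so Δρ ≈ 0.9346 kg m⁻³.
N² = (g/ρ₀)·Δρ/Δz = g·(Δρ/ρ₀)/Δz = 9.81 × 9.10 × 10⁻⁴ / 95 = 9.3969 × 10⁻⁵ s⁻².
N = √(9.3969 × 10⁻⁵) = 9.6938 × 10⁻³ rad s⁻¹ → T = 2π/N = 648.17 s = 10.803 min ≈ 10.8 min.

10.8 min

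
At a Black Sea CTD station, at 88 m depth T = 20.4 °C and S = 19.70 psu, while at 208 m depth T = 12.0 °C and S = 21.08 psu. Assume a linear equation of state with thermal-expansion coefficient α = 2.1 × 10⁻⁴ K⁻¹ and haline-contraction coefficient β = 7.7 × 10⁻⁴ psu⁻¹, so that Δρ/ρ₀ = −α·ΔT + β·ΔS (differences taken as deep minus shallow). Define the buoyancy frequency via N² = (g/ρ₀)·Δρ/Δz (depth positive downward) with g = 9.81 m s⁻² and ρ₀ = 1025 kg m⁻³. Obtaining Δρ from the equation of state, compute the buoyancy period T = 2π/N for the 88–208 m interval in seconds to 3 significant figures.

ΔT = -8.4 K, ΔS = +1.38 psu (deep − shallow).
Δρ/ρ₀ = −αΔT + βΔS = 1.764 × 10⁻³ + 1.0626 × 10⁻³ = 2.8266 × 10⁻³, so Δρ ≈ 2.897 kg m⁻³.
N² = (g/ρ₀)·Δρ/Δz = g·(Δρ/ρ₀)/Δz = 9.81 × 2.8266 × 10⁻³ / 120 = 2.3107 × 10⁻⁴ s⁻².
N = √(2.3107 × 10⁻⁴) = 0.015201 rad s⁻¹ → T = 2π/N = 413.34 s ≈ 413 s.

413 s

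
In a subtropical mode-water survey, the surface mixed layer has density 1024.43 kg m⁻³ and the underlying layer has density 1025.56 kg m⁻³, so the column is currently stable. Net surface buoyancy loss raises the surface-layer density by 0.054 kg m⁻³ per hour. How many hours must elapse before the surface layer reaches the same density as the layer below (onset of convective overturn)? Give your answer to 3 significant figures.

20.9 hours

Density deficit of the surface layer: 1025.56 − 1024.43 = 1.13 kg m⁻³.
Required change = 1.13 / 0.054 = 20.9 hours.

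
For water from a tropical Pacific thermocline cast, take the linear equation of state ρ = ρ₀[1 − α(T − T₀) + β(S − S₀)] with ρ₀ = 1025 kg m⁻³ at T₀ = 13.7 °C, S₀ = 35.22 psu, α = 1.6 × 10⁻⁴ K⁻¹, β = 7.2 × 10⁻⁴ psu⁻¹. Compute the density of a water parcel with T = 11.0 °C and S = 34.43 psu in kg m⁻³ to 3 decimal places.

1024.860 kg m⁻³

T − T₀ = -2.7 K, S − S₀ = -0.79 psu.
Bracket = 1 − α·(-2.7) + β·(-0.79) = 1 + (-1.368 × 10⁻⁴) = 0.9998632.
ρ = 1025 × 0.9998632 = 1024.860 kg m⁻³.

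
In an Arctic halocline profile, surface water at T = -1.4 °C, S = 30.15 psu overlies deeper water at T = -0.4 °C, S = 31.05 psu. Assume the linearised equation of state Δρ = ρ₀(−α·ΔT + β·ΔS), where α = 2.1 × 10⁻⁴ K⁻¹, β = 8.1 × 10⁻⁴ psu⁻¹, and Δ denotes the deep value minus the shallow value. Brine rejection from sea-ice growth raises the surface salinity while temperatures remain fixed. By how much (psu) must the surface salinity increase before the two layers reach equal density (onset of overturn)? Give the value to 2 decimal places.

0.64 psu

Neutral buoyancy requires −α(T_deep − T_surf) + β(S_deep − S_surf′) = 0.
S_surf′ = S_deep − (α/β)·ΔT = 31.05 − (2.1 × 10⁻⁴/8.1 × 10⁻⁴)·(+1.0) = 30.7907 psu.
Increase required: 30.7907 − 30.15 = 0.6407 psu.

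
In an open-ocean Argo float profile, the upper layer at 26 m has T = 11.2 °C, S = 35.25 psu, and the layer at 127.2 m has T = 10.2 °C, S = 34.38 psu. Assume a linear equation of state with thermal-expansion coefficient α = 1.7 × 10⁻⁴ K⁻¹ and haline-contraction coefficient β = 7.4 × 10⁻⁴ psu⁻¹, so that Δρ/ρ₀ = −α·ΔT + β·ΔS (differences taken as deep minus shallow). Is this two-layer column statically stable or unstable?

unstable

ΔT = 10.2 − 11.2 = -1.0 K and ΔS = 34.38 − 35.25 = -0.87 psu (deep − shallow).
−αΔT = 1.70 × 10⁻⁴; βΔS = -6.438 × 10⁻⁴; sum Δρ/ρ₀ = -4.738 × 10⁻⁴.
Δρ/ρ₀ < 0, so Δρ < 0: deeper water is lighter → statically unstable; the column would overturn.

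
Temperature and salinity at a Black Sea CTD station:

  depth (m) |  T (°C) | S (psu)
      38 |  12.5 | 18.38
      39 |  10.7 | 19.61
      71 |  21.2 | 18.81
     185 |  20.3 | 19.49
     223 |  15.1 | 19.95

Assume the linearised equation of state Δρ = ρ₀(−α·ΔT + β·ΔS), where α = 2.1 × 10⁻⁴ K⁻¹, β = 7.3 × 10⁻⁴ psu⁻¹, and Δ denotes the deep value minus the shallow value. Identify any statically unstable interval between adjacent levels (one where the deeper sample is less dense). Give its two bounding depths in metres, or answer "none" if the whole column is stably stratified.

39–71 m

Evaluate Δρ/ρ₀ = −αΔT + βΔS across each adjacent pair:
  38–39 m: −αΔT+βΔS = −(2.1 × 10⁻⁴)(-1.8)+(7.3 × 10⁻⁴)(+1.23) = 1.3 × 10⁻³ → stable
  39–71 m: −αΔT+βΔS = −(2.1 × 10⁻⁴)(+10.5)+(7.3 × 10⁻⁴)(-0.80) = -2.8 × 10⁻³ → UNSTABLE
  71–185 m: −αΔT+βΔS = −(2.1 × 10⁻⁴)(-0.9)+(7.3 × 10⁻⁴)(+0.68) = 6.9 × 10⁻⁴ → stable
  185–223 m: −αΔT+βΔS = −(2.1 × 10⁻⁴)(-5.2)+(7.3 × 10⁻⁴)(+0.46) = 1.4 × 10⁻³ → stable
The 39–71 m interval has Δρ < 0: lighter water underlies denser water.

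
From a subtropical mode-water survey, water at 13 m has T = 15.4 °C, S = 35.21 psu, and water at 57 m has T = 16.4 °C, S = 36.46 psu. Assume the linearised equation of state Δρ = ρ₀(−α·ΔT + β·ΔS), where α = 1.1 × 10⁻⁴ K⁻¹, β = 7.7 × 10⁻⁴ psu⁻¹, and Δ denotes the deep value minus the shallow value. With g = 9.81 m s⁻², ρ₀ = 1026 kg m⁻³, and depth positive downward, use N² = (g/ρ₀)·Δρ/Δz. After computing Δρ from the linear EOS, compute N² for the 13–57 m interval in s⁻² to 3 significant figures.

1.90 × 10⁻⁴ s⁻²

ΔT = +1.0 K, ΔS = +1.25 psu (deep − shallow).
Δρ/ρ₀ = −αΔT + βΔS = -1.10 × 10⁻⁴ + 9.625 × 10⁻⁴ = 8.525 × 10⁻⁴, so Δρ ≈ 0.8747 kg m⁻³.
N² = (g/ρ₀)·Δρ/Δz = g·(Δρ/ρ₀)/Δz = 9.81 × 8.525 × 10⁻⁴ / 44 = 1.9007 × 10⁻⁴ s⁻² ≈ 1.90 × 10⁻⁴ s⁻².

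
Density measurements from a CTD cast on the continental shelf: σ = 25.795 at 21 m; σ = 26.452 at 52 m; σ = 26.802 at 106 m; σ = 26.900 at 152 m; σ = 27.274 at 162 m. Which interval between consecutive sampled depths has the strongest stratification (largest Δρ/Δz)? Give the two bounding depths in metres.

Compute the density gradient over each adjacent pair:
  21–52 m: Δρ/Δz = 0.657/31 = 0.021 kg m⁻⁴
  52–106 m: Δρ/Δz = 0.350/54 = 6.5 × 10⁻³ kg m⁻⁴
  106–152 m: Δρ/Δz = 0.098/46 = 2.1 × 10⁻³ kg m⁻⁴
  152–162 m: Δρ/Δz = 0.374/10 = 0.037 kg m⁻⁴
The largest gradient is in the 152–162 m interval — the pycnocline.

152–162 m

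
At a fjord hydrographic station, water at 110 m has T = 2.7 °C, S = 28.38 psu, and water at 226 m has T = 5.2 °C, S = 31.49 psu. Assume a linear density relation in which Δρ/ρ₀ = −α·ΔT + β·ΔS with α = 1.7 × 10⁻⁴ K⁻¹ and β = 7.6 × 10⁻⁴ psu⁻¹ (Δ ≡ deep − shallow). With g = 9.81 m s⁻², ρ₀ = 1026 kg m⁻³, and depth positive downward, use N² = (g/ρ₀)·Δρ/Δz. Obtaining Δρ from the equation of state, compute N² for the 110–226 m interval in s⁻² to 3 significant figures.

ΔT = +2.5 K, ΔS = +3.11 psu (deep − shallow).
Δρ/ρ₀ = −αΔT + βΔS = -4.25 × 10⁻⁴ + 2.3636 × 10⁻³ = 1.9386 × 10⁻³, so Δρ ≈ 1.989 kg m⁻³.
N² = (g/ρ₀)·Δρ/Δz = g·(Δρ/ρ₀)/Δz = 9.81 × 1.9386 × 10⁻³ / 116 = 1.6395 × 10⁻⁴ s⁻² ≈ 1.64 × 10⁻⁴ s⁻².

1.64 × 10⁻⁴ s⁻²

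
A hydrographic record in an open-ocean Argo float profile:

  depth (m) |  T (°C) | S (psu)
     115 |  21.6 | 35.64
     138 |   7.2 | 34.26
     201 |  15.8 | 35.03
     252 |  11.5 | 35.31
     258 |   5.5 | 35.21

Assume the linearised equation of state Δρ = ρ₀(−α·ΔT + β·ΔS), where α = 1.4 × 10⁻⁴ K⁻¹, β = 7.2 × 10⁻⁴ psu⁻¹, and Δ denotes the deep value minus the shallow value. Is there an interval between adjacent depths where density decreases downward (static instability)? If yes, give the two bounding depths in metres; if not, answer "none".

Evaluate Δρ/ρ₀ = −αΔT + βΔS across each adjacent pair:
  115–138 m: −αΔT+βΔS = −(1.4 × 10⁻⁴)(-14.4)+(7.2 × 10⁻⁴)(-1.38) = 1.0 × 10⁻³ → stable
  138–201 m: −αΔT+βΔS = −(1.4 × 10⁻⁴)(+8.6)+(7.2 × 10⁻⁴)(+0.77) = -6.5 × 10⁻⁴ → UNSTABLE
  201–252 m: −αΔT+βΔS = −(1.4 × 10⁻⁴)(-4.3)+(7.2 × 10⁻⁴)(+0.28) = 8.0 × 10⁻⁴ → stable
  252–258 m: −αΔT+βΔS = −(1.4 × 10⁻⁴)(-6.0)+(7.2 × 10⁻⁴)(-0.10) = 7.7 × 10⁻⁴ → stable
The 138–201 m interval has Δρ < 0: lighter water underlies denser water.

138–201 m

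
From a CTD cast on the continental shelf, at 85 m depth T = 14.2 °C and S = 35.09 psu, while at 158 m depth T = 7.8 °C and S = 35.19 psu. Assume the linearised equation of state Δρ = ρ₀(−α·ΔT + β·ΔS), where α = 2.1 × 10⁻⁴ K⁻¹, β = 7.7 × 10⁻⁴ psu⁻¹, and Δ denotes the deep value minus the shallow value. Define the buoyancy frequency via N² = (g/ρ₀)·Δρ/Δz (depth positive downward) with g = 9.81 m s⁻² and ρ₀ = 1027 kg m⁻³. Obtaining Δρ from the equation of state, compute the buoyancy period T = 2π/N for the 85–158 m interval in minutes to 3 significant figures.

7.58 min

ΔT = -6.4 K, ΔS = +0.10 psu (deep − shallow).
Δρ/ρ₀ = −αΔT + βΔS = 1.344 × 10⁻³ + 7.70 × 10⁻⁵ = 1.421 × 10⁻³, so Δρ ≈ 1.459 kg m⁻³.
N² = (g/ρ₀)·Δρ/Δz = g·(Δρ/ρ₀)/Δz = 9.81 × 1.421 × 10⁻³ / 73 = 1.9096 × 10⁻⁴ s⁻².
N = √(1.9096 × 10⁻⁴) = 0.013819 rad s⁻¹ → T = 2π/N = 454.68 s = 7.5780 min ≈ 7.58 min.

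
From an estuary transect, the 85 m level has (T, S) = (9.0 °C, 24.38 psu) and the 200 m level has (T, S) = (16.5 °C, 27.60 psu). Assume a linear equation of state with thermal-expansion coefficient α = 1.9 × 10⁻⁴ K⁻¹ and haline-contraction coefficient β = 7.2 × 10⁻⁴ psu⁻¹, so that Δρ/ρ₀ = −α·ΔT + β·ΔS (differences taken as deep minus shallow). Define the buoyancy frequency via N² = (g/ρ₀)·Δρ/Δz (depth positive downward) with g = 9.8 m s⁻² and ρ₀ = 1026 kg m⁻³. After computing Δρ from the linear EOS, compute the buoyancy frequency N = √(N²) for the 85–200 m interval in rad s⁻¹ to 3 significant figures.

ΔT = +7.5 K, ΔS = +3.22 psu (deep − shallow).
Δρ/ρ₀ = −αΔT + βΔS = -1.425 × 10⁻³ + 2.3184 × 10⁻³ = 8.934 × 10⁻⁴, so Δρ ≈ 0.9166 kg m⁻³.
N² = (g/ρ₀)·Δρ/Δz = g·(Δρ/ρ₀)/Δz = 9.8 × 8.934 × 10⁻⁴ / 115 = 7.6133 × 10⁻⁵ s⁻².
N = √(7.6133 × 10⁻⁵) = 8.7254 × 10⁻³ rad s⁻¹ ≈ 8.73 × 10⁻³ rad s⁻¹.

8.73 × 10⁻³ rad s⁻¹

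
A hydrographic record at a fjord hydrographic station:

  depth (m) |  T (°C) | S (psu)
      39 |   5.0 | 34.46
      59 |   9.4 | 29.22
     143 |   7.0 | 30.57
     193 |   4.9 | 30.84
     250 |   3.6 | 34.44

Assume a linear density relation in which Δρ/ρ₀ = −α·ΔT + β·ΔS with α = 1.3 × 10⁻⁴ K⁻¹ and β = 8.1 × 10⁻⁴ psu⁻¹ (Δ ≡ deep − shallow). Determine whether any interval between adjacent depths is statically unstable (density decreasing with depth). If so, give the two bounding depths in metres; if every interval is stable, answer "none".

39–59 m

Evaluate Δρ/ρ₀ = −αΔT + βΔS across each adjacent pair:
  39–59 m: −αΔT+βΔS = −(1.3 × 10⁻⁴)(+4.4)+(8.1 × 10⁻⁴)(-5.24) = -4.8 × 10⁻³ → UNSTABLE
  59–143 m: −αΔT+βΔS = −(1.3 × 10⁻⁴)(-2.4)+(8.1 × 10⁻⁴)(+1.35) = 1.4 × 10⁻³ → stable
  143–193 m: −αΔT+βΔS = −(1.3 × 10⁻⁴)(-2.1)+(8.1 × 10⁻⁴)(+0.27) = 4.9 × 10⁻⁴ → stable
  193–250 m: −αΔT+βΔS = −(1.3 × 10⁻⁴)(-1.3)+(8.1 × 10⁻⁴)(+3.60) = 3.1 × 10⁻³ → stable
The 39–59 m interval has Δρ < 0: lighter water underlies denser water.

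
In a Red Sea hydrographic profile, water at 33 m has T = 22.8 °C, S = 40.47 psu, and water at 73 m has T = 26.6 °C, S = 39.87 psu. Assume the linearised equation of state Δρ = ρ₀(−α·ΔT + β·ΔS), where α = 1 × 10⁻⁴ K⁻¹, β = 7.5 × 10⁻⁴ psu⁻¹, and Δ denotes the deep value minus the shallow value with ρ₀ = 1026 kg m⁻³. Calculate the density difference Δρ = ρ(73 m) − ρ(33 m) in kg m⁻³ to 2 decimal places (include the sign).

-0.85 kg m⁻³

ΔT = +3.8 K, ΔS = -0.60 psu (deep − shallow).
Δρ/ρ₀ = −(1 × 10⁻⁴)(+3.8) + (7.5 × 10⁻⁴)(-0.60) = -8.30 × 10⁻⁴.
Δρ = 1026 × (-8.30 × 10⁻⁴) = -0.85 kg m⁻³.
Negative Δρ: lighter below, statically unstable.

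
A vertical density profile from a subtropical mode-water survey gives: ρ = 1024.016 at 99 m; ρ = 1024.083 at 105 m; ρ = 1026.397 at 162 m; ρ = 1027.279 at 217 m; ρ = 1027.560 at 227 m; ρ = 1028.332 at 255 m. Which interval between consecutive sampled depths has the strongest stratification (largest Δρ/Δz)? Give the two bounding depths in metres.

Compute the density gradient over each adjacent pair:
  99–105 m: Δρ/Δz = 0.067/6 = 0.011 kg m⁻⁴
  105–162 m: Δρ/Δz = 2.314/57 = 0.041 kg m⁻⁴
  162–217 m: Δρ/Δz = 0.882/55 = 0.016 kg m⁻⁴
  217–227 m: Δρ/Δz = 0.281/10 = 0.028 kg m⁻⁴
  227–255 m: Δρ/Δz = 0.772/28 = 0.028 kg m⁻⁴
The largest gradient is in the 105–162 m interval — the pycnocline.

105–162 m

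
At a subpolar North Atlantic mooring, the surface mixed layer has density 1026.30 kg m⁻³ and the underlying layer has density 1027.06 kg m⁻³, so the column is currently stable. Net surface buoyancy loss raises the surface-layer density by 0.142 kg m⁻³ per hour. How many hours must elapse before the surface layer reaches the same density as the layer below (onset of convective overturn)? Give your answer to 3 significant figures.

Density deficit of the surface layer: 1027.06 − 1026.30 = 0.76 kg m⁻³.
Required change = 0.76 / 0.142 = 5.35 hours.

5.35 hours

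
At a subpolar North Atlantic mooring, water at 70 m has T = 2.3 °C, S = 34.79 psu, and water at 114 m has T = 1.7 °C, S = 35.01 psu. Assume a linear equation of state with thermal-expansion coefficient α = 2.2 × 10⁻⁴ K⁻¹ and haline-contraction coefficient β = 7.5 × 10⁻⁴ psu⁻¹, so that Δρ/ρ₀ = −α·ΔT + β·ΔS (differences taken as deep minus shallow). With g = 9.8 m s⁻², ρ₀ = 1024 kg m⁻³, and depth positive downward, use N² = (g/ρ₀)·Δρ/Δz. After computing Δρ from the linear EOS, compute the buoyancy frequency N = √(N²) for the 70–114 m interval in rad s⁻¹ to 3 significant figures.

8.13 × 10⁻³ rad s⁻¹

ΔT = -0.6 K, ΔS = +0.22 psu (deep − shallow).
Δρ/ρ₀ = −αΔT + βΔS = 1.32 × 10⁻⁴ + 1.65 × 10⁻⁴ = 2.97 × 10⁻⁴, so Δρ ≈ 0.3041 kg m⁻³.
N² = (g/ρ₀)·Δρ/Δz = g·(Δρ/ρ₀)/Δz = 9.8 × 2.97 × 10⁻⁴ / 44 = 6.6150 × 10⁻⁵ s⁻².
N = √(6.6150 × 10⁻⁵) = 8.1333 × 10⁻³ rad s⁻¹ ≈ 8.13 × 10⁻³ rad s⁻¹.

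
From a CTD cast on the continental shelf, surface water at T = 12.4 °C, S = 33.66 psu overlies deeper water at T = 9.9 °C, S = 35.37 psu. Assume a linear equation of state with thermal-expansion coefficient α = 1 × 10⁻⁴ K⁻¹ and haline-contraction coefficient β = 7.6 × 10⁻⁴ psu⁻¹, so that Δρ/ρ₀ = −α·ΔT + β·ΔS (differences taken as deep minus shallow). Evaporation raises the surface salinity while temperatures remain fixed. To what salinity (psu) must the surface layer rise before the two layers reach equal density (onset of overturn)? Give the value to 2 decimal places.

35.70 psu

Neutral buoyancy requires −α(T_deep − T_surf) + β(S_deep − S_surf′) = 0.
S_surf′ = S_deep − (α/β)·ΔT = 35.37 − (1 × 10⁻⁴/7.6 × 10⁻⁴)·(-2.5) = 35.6989 psu.
Increase required: 35.6989 − 33.66 = 2.0389 psu.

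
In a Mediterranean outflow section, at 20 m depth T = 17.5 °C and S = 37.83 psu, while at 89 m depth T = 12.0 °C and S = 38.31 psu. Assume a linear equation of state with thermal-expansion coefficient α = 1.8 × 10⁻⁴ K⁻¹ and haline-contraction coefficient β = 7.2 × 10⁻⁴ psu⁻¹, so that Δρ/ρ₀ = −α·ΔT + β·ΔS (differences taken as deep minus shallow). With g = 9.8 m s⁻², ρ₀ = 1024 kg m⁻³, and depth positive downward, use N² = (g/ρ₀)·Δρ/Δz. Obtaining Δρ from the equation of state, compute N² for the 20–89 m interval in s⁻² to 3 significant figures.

1.90 × 10⁻⁴ s⁻²

ΔT = -5.5 K, ΔS = +0.48 psu (deep − shallow).
Δρ/ρ₀ = −αΔT + βΔS = 9.90 × 10⁻⁴ + 3.456 × 10⁻⁴ = 1.3356 × 10⁻³, so Δρ ≈ 1.368 kg m⁻³.
N² = (g/ρ₀)·Δρ/Δz = g·(Δρ/ρ₀)/Δz = 9.8 × 1.3356 × 10⁻³ / 69 = 1.8969 × 10⁻⁴ s⁻² ≈ 1.90 × 10⁻⁴ s⁻².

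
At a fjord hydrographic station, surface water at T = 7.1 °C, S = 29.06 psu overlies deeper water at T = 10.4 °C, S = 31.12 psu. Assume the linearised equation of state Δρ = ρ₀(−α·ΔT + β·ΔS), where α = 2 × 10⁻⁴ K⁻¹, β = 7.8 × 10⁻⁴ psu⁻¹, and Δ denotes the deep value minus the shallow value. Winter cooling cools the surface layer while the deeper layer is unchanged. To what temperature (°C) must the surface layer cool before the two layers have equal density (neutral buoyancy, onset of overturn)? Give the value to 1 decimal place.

2.4 °C

Neutral buoyancy requires Δρ = 0, i.e. −α(T_deep − T_surf′) + β(S_deep − S_surf) = 0.
T_surf′ = T_deep − (β/α)·ΔS = 10.4 − (7.8 × 10⁻⁴/2 × 10⁻⁴)·(+2.06) = 2.366 °C.
Cooling required: 7.1 − (2.366) = 4.734 °C.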